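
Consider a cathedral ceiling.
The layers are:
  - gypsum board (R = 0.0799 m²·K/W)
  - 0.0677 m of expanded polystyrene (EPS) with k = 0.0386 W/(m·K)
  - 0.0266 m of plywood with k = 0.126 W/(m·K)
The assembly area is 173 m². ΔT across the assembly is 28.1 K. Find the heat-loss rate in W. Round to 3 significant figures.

2380 W

0.0677/0.0386 = 1.754
0.0266/0.126 = 0.2111
R_total = 0.0799 + 1.754 + 0.2111 = 2.045 m²·K/W
Q = A·ΔT/R = 173 × 28.1 / 2.045 = 2377 W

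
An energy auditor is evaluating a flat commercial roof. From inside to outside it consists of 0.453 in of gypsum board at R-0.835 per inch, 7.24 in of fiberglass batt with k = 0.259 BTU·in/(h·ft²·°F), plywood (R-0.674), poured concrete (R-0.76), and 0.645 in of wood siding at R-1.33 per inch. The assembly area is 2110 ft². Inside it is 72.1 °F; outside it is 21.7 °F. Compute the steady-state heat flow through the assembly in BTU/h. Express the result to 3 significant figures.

0.453 × 0.835 = 0.3783
7.24/0.259 = 27.95
0.645 × 1.33 = 0.8579
R_total = 0.3783 + 27.95 + 0.674 + 0.76 + 0.8579 = 30.62 ft²·°F·h/BTU
Q = A·ΔT/R = 2110 × (72.1 − 21.7) / 30.62 = 3473 BTU/h

3470 BTU/h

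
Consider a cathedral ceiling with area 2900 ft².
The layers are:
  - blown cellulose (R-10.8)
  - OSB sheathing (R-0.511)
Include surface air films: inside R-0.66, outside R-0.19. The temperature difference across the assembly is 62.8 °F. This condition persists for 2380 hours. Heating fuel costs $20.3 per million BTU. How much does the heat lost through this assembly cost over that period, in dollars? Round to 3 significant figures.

R_total = 0.66 + 10.8 + 0.511 + 0.19 = 12.16 ft²·°F·h/BTU
Q = 2900 × 62.8 / 12.16 = 14980 BTU/h
E = 14980 × 2380 = 35640000 BTU
Cost = 35640000/10⁶ × 20.3 = $723.5

724 dollars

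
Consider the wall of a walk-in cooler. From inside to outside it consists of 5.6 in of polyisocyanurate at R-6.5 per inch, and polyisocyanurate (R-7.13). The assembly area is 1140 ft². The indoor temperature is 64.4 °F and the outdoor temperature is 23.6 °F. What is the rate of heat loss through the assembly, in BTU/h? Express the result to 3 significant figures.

5.6 × 6.5 = 36.4
R_total = 36.4 + 7.13 = 43.53 ft²·°F·h/BTU
Q = A·ΔT/R = 1140 × (64.4 − 23.6) / 43.53 = 1069 BTU/h

1070 BTU/h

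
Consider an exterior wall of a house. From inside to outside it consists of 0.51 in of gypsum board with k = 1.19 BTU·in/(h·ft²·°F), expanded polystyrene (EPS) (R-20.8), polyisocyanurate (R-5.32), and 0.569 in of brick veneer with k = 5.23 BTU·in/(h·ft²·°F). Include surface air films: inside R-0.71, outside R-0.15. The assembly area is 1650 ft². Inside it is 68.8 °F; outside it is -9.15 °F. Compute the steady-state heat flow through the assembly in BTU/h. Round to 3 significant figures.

4670 BTU/h

0.51/1.19 = 0.4286
0.569/5.23 = 0.1088
R_total = 0.71 + 0.4286 + 20.8 + 5.32 + 0.1088 + 0.15 = 27.52 ft²·°F·h/BTU
Q = A·ΔT/R = 1650 × (68.8 − (-9.15)) / 27.52 = 4674 BTU/h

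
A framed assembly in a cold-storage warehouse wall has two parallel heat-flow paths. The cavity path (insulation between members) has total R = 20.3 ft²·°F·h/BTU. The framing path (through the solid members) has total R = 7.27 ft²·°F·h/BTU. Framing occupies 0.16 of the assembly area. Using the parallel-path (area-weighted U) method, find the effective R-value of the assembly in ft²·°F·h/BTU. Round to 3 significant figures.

15.8 ft²·°F·h/BTU

U_eff = 0.84/20.3 + 0.16/7.27 = 0.04138 + 0.02201 = 0.06339
R_eff = 1/U_eff = 15.78 ft²·°F·h/BTU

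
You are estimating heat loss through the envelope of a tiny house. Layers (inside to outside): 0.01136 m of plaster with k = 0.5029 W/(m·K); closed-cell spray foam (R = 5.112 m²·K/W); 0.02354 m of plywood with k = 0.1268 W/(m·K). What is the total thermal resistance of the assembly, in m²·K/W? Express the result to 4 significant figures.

0.01136/0.5029 = 0.022589
0.02354/0.1268 = 0.18565
R_total = 0.022589 + 5.112 + 0.18565 = 5.3202 m²·K/W

5.320 m²·K/W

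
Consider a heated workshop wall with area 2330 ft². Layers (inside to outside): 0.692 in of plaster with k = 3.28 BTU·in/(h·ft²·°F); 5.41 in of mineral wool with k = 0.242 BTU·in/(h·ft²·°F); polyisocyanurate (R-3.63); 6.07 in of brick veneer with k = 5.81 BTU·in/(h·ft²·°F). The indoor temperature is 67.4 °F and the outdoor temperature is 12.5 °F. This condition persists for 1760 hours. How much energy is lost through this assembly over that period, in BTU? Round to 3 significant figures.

0.692/3.28 = 0.211
5.41/0.242 = 22.36
6.07/5.81 = 1.045
R_total = 0.211 + 22.36 + 3.63 + 1.045 = 27.24 ft²·°F·h/BTU
Q = 2330 × (67.4 − 12.5) / 27.24 = 4696 BTU/h
E = 4696 × 1760 = 8264000 BTU

8260000 BTU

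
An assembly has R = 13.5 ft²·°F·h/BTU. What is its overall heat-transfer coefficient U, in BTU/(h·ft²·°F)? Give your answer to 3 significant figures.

0.0741 BTU/(h·ft²·°F)

U = 1/R = 1/13.5 = 0.07407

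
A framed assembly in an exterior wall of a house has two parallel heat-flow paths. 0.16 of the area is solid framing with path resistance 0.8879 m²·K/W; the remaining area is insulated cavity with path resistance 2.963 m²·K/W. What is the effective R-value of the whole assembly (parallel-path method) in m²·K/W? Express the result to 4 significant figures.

U_eff = 0.84/2.963 + 0.16/0.8879 = 0.2835 + 0.1802 = 0.4637
R_eff = 1/U_eff = 2.1566 m²·K/W

2.157 m²·K/W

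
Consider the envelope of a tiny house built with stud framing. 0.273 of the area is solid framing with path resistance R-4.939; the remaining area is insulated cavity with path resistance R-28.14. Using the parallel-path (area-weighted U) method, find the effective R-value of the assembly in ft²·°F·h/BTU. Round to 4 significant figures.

U_eff = 0.727/28.14 + 0.273/4.939 = 0.025835 + 0.055274 = 0.081109
R_eff = 1/U_eff = 12.329 ft²·°F·h/BTU

12.33 ft²·°F·h/BTU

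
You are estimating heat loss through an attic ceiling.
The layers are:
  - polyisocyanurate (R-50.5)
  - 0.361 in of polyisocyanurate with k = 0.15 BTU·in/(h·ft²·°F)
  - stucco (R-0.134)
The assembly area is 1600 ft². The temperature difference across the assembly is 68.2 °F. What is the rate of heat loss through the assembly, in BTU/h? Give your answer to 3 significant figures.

0.361/0.15 = 2.407
R_total = 50.5 + 2.407 + 0.134 = 53.04 ft²·°F·h/BTU
Q = A·ΔT/R = 1600 × 68.2 / 53.04 = 2057 BTU/h

2060 BTU/h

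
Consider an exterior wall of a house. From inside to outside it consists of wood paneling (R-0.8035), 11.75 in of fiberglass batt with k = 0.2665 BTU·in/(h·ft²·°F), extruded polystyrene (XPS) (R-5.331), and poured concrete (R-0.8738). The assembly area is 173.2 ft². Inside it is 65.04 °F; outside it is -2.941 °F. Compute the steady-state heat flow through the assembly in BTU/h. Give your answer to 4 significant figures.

230.4 BTU/h

11.75/0.2665 = 44.09
R_total = 0.8035 + 44.09 + 5.331 + 0.8738 = 51.098 ft²·°F·h/BTU
Q = A·ΔT/R = 173.2 × (65.04 − (-2.941)) / 51.098 = 230.42 BTU/h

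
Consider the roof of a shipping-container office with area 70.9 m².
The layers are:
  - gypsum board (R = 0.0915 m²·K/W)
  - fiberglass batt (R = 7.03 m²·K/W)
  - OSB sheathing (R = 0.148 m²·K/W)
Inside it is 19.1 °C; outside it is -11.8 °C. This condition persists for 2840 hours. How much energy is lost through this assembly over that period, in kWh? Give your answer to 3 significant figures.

R_total = 0.0915 + 7.03 + 0.148 = 7.269 m²·K/W
Q = 70.9 × (19.1 − (-11.8)) / 7.269 = 301.4 W
E = 301.4 W × 2840 h / 1000 = 855.9 kWh

856 kWh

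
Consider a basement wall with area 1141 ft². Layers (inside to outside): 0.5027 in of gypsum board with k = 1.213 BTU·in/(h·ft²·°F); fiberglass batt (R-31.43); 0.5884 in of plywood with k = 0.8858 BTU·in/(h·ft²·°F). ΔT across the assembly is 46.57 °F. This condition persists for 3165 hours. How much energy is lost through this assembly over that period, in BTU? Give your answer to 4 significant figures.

0.5027/1.213 = 0.41443
0.5884/0.8858 = 0.66426
R_total = 0.41443 + 31.43 + 0.66426 = 32.509 ft²·°F·h/BTU
Q = 1141 × 46.57 / 32.509 = 1634.5 BTU/h
E = 1634.5 × 3165 = 5173300 BTU

5173000 BTU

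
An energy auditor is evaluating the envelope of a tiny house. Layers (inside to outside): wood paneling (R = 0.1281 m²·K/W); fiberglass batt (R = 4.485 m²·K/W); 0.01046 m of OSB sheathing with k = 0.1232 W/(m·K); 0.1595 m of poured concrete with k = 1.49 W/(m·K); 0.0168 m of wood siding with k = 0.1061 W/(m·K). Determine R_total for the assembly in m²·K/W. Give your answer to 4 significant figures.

4.963 m²·K/W

0.01046/0.1232 = 0.084903
0.1595/1.49 = 0.10705
0.0168/0.1061 = 0.15834
R_total = 0.1281 + 4.485 + 0.084903 + 0.10705 + 0.15834 = 4.9634 m²·K/W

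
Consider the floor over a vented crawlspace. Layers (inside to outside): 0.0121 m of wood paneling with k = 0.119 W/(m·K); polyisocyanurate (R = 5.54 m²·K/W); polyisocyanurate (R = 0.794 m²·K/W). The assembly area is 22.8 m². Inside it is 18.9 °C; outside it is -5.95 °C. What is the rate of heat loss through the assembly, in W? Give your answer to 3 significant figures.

0.0121/0.119 = 0.1017
R_total = 0.1017 + 5.54 + 0.794 = 6.436 m²·K/W
Q = A·ΔT/R = 22.8 × (18.9 − (-5.95)) / 6.436 = 88.04 W

88.0 W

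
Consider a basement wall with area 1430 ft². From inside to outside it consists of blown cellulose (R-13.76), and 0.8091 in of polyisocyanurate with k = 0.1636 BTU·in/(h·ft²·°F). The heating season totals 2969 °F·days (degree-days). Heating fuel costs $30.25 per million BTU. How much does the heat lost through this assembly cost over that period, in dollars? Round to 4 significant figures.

0.8091/0.1636 = 4.9456
R_total = 13.76 + 4.9456 = 18.706 ft²·°F·h/BTU
E = A × HDD × 24 / R = 1430 × 2969 × 24 / 18.706 = 5447400 BTU
Cost = 5447400/10⁶ × 30.25 = $164.78

164.8 dollars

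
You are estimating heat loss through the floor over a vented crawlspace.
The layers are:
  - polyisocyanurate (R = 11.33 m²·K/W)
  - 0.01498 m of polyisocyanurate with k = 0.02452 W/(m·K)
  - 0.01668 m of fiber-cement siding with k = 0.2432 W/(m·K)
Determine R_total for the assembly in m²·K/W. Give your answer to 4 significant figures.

0.01498/0.02452 = 0.61093
0.01668/0.2432 = 0.068586
R_total = 11.33 + 0.61093 + 0.068586 = 12.01 m²·K/W

12.01 m²·K/W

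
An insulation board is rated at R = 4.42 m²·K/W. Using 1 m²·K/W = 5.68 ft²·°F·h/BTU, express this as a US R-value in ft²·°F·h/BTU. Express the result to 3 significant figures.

25.1 ft²·°F·h/BTU

R_US = 4.42 × 5.68 = 25.11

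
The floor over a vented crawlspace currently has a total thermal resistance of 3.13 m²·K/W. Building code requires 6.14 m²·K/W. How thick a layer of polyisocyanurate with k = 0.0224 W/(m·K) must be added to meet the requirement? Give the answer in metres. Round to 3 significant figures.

0.0674 m

ΔR = 6.14 − 3.13 = 3.01 m²·K/W
L = ΔR × k = 3.01 × 0.0224 = 0.06742 m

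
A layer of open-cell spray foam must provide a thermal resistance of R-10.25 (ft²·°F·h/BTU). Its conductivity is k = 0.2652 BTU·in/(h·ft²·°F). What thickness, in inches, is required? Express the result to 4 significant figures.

L = R × k = 10.25 × 0.2652 = 2.7183 in

2.718 in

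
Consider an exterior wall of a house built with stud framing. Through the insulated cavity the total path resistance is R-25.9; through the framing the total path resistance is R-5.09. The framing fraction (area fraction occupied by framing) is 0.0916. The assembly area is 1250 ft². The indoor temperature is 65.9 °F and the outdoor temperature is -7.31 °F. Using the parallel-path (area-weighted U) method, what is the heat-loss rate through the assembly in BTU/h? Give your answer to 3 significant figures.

4860 BTU/h

U_eff = 0.9084/25.9 + 0.0916/5.09 = 0.03507 + 0.018 = 0.05307
R_eff = 1/U_eff = 18.84 ft²·°F·h/BTU
Q = 1250 × (65.9 − (-7.31)) / 18.84 = 4857 BTU/h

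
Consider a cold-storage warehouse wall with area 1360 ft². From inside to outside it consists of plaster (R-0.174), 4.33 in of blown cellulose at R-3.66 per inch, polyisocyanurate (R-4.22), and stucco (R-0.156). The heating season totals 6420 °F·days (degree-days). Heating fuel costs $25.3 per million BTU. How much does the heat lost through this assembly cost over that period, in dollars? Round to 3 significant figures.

4.33 × 3.66 = 15.85
R_total = 0.174 + 15.85 + 4.22 + 0.156 = 20.4 ft²·°F·h/BTU
E = A × HDD × 24 / R = 1360 × 6420 × 24 / 20.4 = 10270000 BTU
Cost = 10270000/10⁶ × 25.3 = $259.9

260 dollars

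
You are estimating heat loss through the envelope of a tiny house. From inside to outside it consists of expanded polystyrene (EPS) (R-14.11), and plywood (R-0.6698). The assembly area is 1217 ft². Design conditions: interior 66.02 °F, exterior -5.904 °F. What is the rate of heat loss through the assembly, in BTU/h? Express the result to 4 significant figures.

5922 BTU/h

R_total = 14.11 + 0.6698 = 14.78 ft²·°F·h/BTU
Q = A·ΔT/R = 1217 × (66.02 − (-5.904)) / 14.78 = 5922.4 BTU/h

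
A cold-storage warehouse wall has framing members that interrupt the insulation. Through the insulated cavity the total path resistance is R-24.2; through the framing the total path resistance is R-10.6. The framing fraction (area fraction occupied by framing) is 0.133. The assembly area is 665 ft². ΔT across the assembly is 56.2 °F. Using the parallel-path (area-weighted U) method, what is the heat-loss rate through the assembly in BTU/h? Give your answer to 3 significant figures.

1810 BTU/h

U_eff = 0.867/24.2 + 0.133/10.6 = 0.03583 + 0.01255 = 0.04837
R_eff = 1/U_eff = 20.67 ft²·°F·h/BTU
Q = 665 × 56.2 / 20.67 = 1808 BTU/h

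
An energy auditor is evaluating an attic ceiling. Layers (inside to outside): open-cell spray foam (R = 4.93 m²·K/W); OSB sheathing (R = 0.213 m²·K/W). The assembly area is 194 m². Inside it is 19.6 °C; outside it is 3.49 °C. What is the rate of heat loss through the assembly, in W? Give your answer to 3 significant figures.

R_total = 4.93 + 0.213 = 5.143 m²·K/W
Q = A·ΔT/R = 194 × (19.6 − 3.49) / 5.143 = 607.7 W

608 W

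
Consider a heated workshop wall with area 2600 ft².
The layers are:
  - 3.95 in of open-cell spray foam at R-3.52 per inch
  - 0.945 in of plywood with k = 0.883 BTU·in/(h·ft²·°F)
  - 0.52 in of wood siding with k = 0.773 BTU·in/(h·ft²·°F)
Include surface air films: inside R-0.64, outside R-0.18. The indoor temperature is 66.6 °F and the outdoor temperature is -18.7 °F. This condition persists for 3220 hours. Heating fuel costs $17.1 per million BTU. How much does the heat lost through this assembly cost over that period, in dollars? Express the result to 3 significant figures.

742 dollars

3.95 × 3.52 = 13.9
0.945/0.883 = 1.07
0.52/0.773 = 0.6727
R_total = 0.64 + 13.9 + 1.07 + 0.6727 + 0.18 = 16.47 ft²·°F·h/BTU
Q = 2600 × (66.6 − (-18.7)) / 16.47 = 13470 BTU/h
E = 13470 × 3220 = 43370000 BTU
Cost = 43370000/10⁶ × 17.1 = $741.6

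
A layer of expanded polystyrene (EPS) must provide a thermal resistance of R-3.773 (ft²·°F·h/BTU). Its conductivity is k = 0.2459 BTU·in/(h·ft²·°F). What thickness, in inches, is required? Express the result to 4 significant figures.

0.9278 in

L = R × k = 3.773 × 0.2459 = 0.92778 in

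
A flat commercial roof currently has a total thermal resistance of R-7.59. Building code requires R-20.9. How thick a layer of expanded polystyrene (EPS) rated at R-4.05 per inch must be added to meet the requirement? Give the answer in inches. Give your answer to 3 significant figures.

3.29 in

ΔR = 20.9 − 7.59 = 13.31 ft²·°F·h/BTU
L = ΔR / (R/in) = 13.31/4.05 = 3.286 in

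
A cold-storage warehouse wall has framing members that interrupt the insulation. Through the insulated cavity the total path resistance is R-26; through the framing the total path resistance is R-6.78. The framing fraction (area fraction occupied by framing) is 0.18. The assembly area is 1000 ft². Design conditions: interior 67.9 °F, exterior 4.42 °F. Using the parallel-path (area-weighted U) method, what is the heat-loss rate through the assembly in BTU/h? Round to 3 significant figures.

U_eff = 0.82/26 + 0.18/6.78 = 0.03154 + 0.02655 = 0.05809
R_eff = 1/U_eff = 17.22 ft²·°F·h/BTU
Q = 1000 × (67.9 − 4.42) / 17.22 = 3687 BTU/h

3690 BTU/h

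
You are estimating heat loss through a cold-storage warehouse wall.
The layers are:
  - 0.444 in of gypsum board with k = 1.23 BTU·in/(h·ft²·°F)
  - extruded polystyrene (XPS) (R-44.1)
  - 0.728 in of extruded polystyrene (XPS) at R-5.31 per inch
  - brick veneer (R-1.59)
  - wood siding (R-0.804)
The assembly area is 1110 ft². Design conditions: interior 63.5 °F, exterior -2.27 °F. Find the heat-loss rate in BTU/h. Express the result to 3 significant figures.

1440 BTU/h

0.444/1.23 = 0.361
0.728 × 5.31 = 3.866
R_total = 0.361 + 44.1 + 3.866 + 1.59 + 0.804 = 50.72 ft²·°F·h/BTU
Q = A·ΔT/R = 1110 × (63.5 − (-2.27)) / 50.72 = 1439 BTU/h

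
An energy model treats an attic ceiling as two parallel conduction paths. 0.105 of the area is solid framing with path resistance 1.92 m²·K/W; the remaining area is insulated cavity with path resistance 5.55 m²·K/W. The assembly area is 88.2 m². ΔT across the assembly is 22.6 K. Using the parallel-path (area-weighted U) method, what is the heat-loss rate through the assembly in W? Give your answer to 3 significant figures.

430 W

U_eff = 0.895/5.55 + 0.105/1.92 = 0.1613 + 0.05469 = 0.2159
R_eff = 1/U_eff = 4.631 m²·K/W
Q = 88.2 × 22.6 / 4.631 = 430.5 W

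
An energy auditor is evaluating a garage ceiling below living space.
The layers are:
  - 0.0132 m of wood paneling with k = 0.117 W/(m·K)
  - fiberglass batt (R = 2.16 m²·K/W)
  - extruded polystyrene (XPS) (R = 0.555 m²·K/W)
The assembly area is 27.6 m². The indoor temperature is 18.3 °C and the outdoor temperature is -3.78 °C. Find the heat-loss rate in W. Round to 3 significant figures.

216 W

0.0132/0.117 = 0.1128
R_total = 0.1128 + 2.16 + 0.555 = 2.828 m²·K/W
Q = A·ΔT/R = 27.6 × (18.3 − (-3.78)) / 2.828 = 215.5 W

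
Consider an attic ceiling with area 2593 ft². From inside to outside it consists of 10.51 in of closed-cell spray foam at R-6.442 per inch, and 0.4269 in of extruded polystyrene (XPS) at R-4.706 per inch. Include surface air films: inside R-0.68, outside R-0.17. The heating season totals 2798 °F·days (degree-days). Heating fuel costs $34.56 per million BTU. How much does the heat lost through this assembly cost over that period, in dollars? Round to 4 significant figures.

85.28 dollars

10.51 × 6.442 = 67.705
0.4269 × 4.706 = 2.009
R_total = 0.68 + 67.705 + 2.009 + 0.17 = 70.564 ft²·°F·h/BTU
E = A × HDD × 24 / R = 2593 × 2798 × 24 / 70.564 = 2467600 BTU
Cost = 2467600/10⁶ × 34.56 = $85.28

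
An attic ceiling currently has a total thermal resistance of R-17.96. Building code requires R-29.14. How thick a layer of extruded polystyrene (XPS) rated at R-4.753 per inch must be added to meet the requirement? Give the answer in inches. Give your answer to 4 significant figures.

2.352 in

ΔR = 29.14 − 17.96 = 11.18 ft²·°F·h/BTU
L = ΔR / (R/in) = 11.18/4.753 = 2.3522 in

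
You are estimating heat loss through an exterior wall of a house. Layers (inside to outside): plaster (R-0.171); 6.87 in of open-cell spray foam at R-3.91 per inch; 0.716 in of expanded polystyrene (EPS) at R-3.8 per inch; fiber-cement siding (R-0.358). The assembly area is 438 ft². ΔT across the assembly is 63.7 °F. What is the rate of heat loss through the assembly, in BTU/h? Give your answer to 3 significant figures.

927 BTU/h

6.87 × 3.91 = 26.86
0.716 × 3.8 = 2.721
R_total = 0.171 + 26.86 + 2.721 + 0.358 = 30.11 ft²·°F·h/BTU
Q = A·ΔT/R = 438 × 63.7 / 30.11 = 926.6 BTU/h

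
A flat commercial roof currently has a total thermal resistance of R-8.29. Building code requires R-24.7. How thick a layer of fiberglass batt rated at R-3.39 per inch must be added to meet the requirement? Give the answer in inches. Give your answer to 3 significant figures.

ΔR = 24.7 − 8.29 = 16.41 ft²·°F·h/BTU
L = ΔR / (R/in) = 16.41/3.39 = 4.841 in

4.84 in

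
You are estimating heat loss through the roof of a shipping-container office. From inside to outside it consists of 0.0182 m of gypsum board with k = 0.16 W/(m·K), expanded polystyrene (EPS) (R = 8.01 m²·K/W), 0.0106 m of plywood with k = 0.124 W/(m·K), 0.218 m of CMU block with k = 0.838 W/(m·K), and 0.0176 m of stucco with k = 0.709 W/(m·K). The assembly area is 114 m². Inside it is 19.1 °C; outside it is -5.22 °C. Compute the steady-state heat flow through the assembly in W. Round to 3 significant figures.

0.0182/0.16 = 0.1138
0.0106/0.124 = 0.08548
0.218/0.838 = 0.2601
0.0176/0.709 = 0.02482
R_total = 0.1138 + 8.01 + 0.08548 + 0.2601 + 0.02482 = 8.494 m²·K/W
Q = A·ΔT/R = 114 × (19.1 − (-5.22)) / 8.494 = 326.4 W

326 W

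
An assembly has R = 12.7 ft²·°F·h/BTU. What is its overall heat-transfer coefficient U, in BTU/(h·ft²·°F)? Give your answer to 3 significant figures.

U = 1/R = 1/12.7 = 0.07874

0.0787 BTU/(h·ft²·°F)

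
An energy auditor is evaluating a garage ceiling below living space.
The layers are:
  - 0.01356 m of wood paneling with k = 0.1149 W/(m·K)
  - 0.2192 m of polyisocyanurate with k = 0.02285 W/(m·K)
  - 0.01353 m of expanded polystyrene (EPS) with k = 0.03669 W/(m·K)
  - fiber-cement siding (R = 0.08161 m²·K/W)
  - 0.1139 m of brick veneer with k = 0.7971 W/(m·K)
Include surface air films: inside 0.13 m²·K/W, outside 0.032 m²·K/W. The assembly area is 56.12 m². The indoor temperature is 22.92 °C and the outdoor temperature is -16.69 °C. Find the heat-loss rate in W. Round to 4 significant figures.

212.4 W

0.01356/0.1149 = 0.11802
0.2192/0.02285 = 9.593
0.01353/0.03669 = 0.36877
0.1139/0.7971 = 0.14289
R_total = 0.13 + 0.11802 + 9.593 + 0.36877 + 0.08161 + 0.14289 + 0.032 = 10.466 m²·K/W
Q = A·ΔT/R = 56.12 × (22.92 − (-16.69)) / 10.466 = 212.39 W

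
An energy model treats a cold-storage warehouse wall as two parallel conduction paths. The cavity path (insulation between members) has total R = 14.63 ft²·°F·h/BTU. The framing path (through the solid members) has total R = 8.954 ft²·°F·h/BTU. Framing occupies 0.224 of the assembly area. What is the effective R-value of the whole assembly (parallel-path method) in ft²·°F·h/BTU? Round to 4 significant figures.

12.81 ft²·°F·h/BTU

U_eff = 0.776/14.63 + 0.224/8.954 = 0.053042 + 0.025017 = 0.078058
R_eff = 1/U_eff = 12.811 ft²·°F·h/BTU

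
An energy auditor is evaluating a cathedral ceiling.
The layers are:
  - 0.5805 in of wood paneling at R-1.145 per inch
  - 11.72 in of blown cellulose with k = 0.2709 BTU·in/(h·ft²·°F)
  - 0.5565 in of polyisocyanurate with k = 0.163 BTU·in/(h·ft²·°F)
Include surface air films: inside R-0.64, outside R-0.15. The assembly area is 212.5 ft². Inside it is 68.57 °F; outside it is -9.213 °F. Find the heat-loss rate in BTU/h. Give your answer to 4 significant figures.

343.4 BTU/h

0.5805 × 1.145 = 0.66467
11.72/0.2709 = 43.263
0.5565/0.163 = 3.4141
R_total = 0.64 + 0.66467 + 43.263 + 3.4141 + 0.15 = 48.132 ft²·°F·h/BTU
Q = A·ΔT/R = 212.5 × (68.57 − (-9.213)) / 48.132 = 343.41 BTU/h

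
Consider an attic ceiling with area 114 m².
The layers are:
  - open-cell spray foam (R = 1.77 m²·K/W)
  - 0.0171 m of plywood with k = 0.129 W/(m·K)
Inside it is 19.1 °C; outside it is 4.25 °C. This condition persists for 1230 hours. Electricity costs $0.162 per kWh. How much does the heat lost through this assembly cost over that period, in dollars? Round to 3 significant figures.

177 dollars

0.0171/0.129 = 0.1326
R_total = 1.77 + 0.1326 = 1.903 m²·K/W
Q = 114 × (19.1 − 4.25) / 1.903 = 889.8 W
E = 889.8 W × 1230 h / 1000 = 1094 kWh
Cost = 1094 × 0.162 = $177.3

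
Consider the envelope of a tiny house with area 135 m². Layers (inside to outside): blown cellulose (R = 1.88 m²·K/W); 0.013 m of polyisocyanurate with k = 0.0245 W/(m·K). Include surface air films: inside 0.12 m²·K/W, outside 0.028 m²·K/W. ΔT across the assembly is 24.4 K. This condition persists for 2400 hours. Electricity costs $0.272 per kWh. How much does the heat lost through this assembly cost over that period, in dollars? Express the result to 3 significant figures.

0.013/0.0245 = 0.5306
R_total = 0.12 + 1.88 + 0.5306 + 0.028 = 2.559 m²·K/W
Q = 135 × 24.4 / 2.559 = 1287 W
E = 1287 W × 2400 h / 1000 = 3090 kWh
Cost = 3090 × 0.272 = $840.4

840 dollars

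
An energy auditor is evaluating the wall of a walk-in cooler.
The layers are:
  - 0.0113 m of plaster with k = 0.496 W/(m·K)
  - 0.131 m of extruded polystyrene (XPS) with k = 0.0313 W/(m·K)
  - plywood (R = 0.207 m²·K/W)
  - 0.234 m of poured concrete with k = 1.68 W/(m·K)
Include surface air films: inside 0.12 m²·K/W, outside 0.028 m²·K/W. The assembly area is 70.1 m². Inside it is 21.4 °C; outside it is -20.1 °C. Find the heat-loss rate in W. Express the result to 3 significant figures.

619 W

0.0113/0.496 = 0.02278
0.131/0.0313 = 4.185
0.234/1.68 = 0.1393
R_total = 0.12 + 0.02278 + 4.185 + 0.207 + 0.1393 + 0.028 = 4.702 m²·K/W
Q = A·ΔT/R = 70.1 × (21.4 − (-20.1)) / 4.702 = 618.7 W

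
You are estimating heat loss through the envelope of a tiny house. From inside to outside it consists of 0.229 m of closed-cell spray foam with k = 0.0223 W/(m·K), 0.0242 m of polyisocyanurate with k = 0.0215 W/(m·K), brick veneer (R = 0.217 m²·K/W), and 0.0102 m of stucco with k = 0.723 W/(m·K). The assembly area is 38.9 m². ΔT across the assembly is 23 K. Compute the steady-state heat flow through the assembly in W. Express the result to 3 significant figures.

77.0 W

0.229/0.0223 = 10.27
0.0242/0.0215 = 1.126
0.0102/0.723 = 0.01411
R_total = 10.27 + 1.126 + 0.217 + 0.01411 = 11.63 m²·K/W
Q = A·ΔT/R = 38.9 × 23 / 11.63 = 76.96 W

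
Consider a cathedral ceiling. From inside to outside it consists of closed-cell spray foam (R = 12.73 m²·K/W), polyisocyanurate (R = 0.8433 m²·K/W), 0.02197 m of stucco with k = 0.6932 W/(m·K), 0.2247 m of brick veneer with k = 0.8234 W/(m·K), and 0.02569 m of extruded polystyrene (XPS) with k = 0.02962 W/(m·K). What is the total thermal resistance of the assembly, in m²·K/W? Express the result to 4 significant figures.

0.02197/0.6932 = 0.031694
0.2247/0.8234 = 0.27289
0.02569/0.02962 = 0.86732
R_total = 12.73 + 0.8433 + 0.031694 + 0.27289 + 0.86732 = 14.745 m²·K/W

14.75 m²·K/W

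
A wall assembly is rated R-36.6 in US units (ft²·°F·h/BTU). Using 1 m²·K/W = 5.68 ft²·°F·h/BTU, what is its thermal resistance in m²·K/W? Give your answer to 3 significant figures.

R_SI = 36.6/5.68 = 6.444

6.44 m²·K/W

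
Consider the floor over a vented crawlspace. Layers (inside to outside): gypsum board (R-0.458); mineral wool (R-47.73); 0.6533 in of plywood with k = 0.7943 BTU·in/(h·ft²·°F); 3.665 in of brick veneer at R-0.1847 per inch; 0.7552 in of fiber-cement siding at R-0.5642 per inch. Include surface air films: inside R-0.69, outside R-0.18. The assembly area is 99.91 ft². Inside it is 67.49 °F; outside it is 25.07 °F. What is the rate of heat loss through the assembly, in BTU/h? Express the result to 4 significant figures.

83.13 BTU/h

0.6533/0.7943 = 0.82249
3.665 × 0.1847 = 0.67693
0.7552 × 0.5642 = 0.42608
R_total = 0.69 + 0.458 + 47.73 + 0.82249 + 0.67693 + 0.42608 + 0.18 = 50.983 ft²·°F·h/BTU
Q = A·ΔT/R = 99.91 × (67.49 − 25.07) / 50.983 = 83.129 BTU/h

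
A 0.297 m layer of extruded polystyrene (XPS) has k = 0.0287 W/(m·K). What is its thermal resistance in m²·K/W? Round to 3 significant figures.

R = L/k = 0.297/0.0287 = 10.35 m²·K/W

10.3 m²·K/W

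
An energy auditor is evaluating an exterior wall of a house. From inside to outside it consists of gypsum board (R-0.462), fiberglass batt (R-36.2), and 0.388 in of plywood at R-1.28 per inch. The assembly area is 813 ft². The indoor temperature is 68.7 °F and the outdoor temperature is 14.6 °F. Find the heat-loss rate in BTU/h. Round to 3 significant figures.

1180 BTU/h

0.388 × 1.28 = 0.4966
R_total = 0.462 + 36.2 + 0.4966 = 37.16 ft²·°F·h/BTU
Q = A·ΔT/R = 813 × (68.7 − 14.6) / 37.16 = 1184 BTU/h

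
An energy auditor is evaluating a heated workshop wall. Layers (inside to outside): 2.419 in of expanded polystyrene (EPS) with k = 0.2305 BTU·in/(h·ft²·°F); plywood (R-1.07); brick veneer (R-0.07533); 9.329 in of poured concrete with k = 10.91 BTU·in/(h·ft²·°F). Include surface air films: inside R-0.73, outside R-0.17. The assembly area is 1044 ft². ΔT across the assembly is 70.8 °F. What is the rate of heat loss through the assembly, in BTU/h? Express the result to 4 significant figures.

5518 BTU/h

2.419/0.2305 = 10.495
9.329/10.91 = 0.85509
R_total = 0.73 + 10.495 + 1.07 + 0.07533 + 0.85509 + 0.17 = 13.395 ft²·°F·h/BTU
Q = A·ΔT/R = 1044 × 70.8 / 13.395 = 5518.1 BTU/h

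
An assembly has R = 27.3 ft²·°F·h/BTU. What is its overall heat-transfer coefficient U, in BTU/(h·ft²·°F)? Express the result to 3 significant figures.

U = 1/R = 1/27.3 = 0.03663

0.0366 BTU/(h·ft²·°F)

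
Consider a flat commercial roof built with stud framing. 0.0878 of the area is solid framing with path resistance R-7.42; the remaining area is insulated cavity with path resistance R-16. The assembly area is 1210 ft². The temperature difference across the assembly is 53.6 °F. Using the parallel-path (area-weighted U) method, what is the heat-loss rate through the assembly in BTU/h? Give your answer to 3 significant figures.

4470 BTU/h

U_eff = 0.9122/16 + 0.0878/7.42 = 0.05701 + 0.01183 = 0.06885
R_eff = 1/U_eff = 14.53 ft²·°F·h/BTU
Q = 1210 × 53.6 / 14.53 = 4465 BTU/h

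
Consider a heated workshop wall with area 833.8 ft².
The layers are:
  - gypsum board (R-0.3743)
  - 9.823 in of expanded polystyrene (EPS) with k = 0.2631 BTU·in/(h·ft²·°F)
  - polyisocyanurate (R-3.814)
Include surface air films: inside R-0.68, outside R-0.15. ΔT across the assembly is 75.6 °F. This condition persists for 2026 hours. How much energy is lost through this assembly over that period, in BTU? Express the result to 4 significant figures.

3015000 BTU

9.823/0.2631 = 37.336
R_total = 0.68 + 0.3743 + 37.336 + 3.814 + 0.15 = 42.354 ft²·°F·h/BTU
Q = 833.8 × 75.6 / 42.354 = 1488.3 BTU/h
E = 1488.3 × 2026 = 3015300 BTU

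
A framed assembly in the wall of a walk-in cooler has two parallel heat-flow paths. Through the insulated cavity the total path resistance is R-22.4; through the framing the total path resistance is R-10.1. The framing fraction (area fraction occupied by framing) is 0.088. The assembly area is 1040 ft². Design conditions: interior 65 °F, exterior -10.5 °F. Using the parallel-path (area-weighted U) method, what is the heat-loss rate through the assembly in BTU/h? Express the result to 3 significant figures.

U_eff = 0.912/22.4 + 0.088/10.1 = 0.04071 + 0.008713 = 0.04943
R_eff = 1/U_eff = 20.23 ft²·°F·h/BTU
Q = 1040 × (65 − (-10.5)) / 20.23 = 3881 BTU/h

3880 BTU/h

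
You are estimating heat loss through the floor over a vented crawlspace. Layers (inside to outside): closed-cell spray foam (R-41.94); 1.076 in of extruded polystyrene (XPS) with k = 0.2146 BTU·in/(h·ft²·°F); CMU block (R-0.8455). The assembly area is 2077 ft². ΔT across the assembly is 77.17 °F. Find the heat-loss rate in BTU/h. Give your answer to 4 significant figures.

1.076/0.2146 = 5.014
R_total = 41.94 + 5.014 + 0.8455 = 47.799 ft²·°F·h/BTU
Q = A·ΔT/R = 2077 × 77.17 / 47.799 = 3353.2 BTU/h

3353 BTU/h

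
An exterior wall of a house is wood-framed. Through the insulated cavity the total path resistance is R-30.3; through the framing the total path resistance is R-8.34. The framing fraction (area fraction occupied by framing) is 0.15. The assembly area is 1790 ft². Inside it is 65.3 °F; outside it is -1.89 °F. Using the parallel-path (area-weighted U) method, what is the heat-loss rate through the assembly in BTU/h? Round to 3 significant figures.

U_eff = 0.85/30.3 + 0.15/8.34 = 0.02805 + 0.01799 = 0.04604
R_eff = 1/U_eff = 21.72 ft²·°F·h/BTU
Q = 1790 × (65.3 − (-1.89)) / 21.72 = 5537 BTU/h

5540 BTU/h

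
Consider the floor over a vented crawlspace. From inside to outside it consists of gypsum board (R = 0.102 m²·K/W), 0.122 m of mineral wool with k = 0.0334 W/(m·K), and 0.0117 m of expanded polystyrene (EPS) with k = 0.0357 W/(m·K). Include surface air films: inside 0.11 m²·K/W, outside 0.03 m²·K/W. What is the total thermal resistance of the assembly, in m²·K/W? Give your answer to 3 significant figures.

4.22 m²·K/W

0.122/0.0334 = 3.653
0.0117/0.0357 = 0.3277
R_total = 0.11 + 0.102 + 3.653 + 0.3277 + 0.03 = 4.222 m²·K/W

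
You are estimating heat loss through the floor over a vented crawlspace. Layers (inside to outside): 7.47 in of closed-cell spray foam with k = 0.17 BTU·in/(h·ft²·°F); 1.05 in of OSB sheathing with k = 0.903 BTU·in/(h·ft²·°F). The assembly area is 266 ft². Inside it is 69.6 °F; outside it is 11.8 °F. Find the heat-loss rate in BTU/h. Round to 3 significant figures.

7.47/0.17 = 43.94
1.05/0.903 = 1.163
R_total = 43.94 + 1.163 = 45.1 ft²·°F·h/BTU
Q = A·ΔT/R = 266 × (69.6 − 11.8) / 45.1 = 340.9 BTU/h

341 BTU/h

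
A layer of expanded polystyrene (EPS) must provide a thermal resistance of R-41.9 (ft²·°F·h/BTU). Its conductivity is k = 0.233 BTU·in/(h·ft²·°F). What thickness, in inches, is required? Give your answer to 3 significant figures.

L = R × k = 41.9 × 0.233 = 9.763 in

9.76 in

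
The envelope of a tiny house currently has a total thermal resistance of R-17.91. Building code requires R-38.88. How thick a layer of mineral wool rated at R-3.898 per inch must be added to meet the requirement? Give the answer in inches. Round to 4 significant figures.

ΔR = 38.88 − 17.91 = 20.97 ft²·°F·h/BTU
L = ΔR / (R/in) = 20.97/3.898 = 5.3797 in

5.380 in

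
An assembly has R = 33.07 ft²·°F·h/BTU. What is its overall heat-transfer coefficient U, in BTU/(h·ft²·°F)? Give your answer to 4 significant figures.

0.03024 BTU/(h·ft²·°F)

U = 1/R = 1/33.07 = 0.030239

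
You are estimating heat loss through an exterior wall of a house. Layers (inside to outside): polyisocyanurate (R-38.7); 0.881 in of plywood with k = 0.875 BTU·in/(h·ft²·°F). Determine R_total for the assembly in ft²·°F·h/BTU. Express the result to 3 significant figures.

0.881/0.875 = 1.007
R_total = 38.7 + 1.007 = 39.71 ft²·°F·h/BTU

39.7 ft²·°F·h/BTU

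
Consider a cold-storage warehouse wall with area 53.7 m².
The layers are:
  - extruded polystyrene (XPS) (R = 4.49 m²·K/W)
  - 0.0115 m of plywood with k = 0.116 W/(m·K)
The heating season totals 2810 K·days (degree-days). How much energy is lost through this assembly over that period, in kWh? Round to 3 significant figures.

0.0115/0.116 = 0.09914
R_total = 4.49 + 0.09914 = 4.589 m²·K/W
E = A × HDD × 24 / R / 1000 = 53.7 × 2810 × 24 / 4.589 / 1000 = 789.2 kWh

789 kWh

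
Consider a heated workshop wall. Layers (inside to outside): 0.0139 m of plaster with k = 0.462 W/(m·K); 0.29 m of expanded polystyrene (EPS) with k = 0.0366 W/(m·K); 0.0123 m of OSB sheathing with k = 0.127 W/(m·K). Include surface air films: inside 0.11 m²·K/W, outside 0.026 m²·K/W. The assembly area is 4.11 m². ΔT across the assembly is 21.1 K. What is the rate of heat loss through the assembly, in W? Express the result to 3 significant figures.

0.0139/0.462 = 0.03009
0.29/0.0366 = 7.923
0.0123/0.127 = 0.09685
R_total = 0.11 + 0.03009 + 7.923 + 0.09685 + 0.026 = 8.186 m²·K/W
Q = A·ΔT/R = 4.11 × 21.1 / 8.186 = 10.59 W

10.6 W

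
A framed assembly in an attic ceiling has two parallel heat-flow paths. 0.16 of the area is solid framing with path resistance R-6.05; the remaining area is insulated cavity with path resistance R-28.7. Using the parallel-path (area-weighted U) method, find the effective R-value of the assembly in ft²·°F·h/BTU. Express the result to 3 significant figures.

17.9 ft²·°F·h/BTU

U_eff = 0.84/28.7 + 0.16/6.05 = 0.02927 + 0.02645 = 0.05571
R_eff = 1/U_eff = 17.95 ft²·°F·h/BTU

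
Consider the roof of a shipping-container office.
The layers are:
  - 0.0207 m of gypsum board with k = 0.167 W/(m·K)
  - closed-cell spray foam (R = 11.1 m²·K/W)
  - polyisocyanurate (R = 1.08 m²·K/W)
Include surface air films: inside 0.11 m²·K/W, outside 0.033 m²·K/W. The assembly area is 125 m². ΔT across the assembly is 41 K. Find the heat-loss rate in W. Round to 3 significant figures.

0.0207/0.167 = 0.124
R_total = 0.11 + 0.124 + 11.1 + 1.08 + 0.033 = 12.45 m²·K/W
Q = A·ΔT/R = 125 × 41 / 12.45 = 411.7 W

412 W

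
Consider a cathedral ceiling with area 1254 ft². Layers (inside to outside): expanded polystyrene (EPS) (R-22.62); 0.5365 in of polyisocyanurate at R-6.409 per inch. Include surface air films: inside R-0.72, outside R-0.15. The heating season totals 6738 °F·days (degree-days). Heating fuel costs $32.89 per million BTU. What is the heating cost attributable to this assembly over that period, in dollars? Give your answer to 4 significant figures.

247.7 dollars

0.5365 × 6.409 = 3.4384
R_total = 0.72 + 22.62 + 3.4384 + 0.15 = 26.928 ft²·°F·h/BTU
E = A × HDD × 24 / R = 1254 × 6738 × 24 / 26.928 = 7530600 BTU
Cost = 7530600/10⁶ × 32.89 = $247.68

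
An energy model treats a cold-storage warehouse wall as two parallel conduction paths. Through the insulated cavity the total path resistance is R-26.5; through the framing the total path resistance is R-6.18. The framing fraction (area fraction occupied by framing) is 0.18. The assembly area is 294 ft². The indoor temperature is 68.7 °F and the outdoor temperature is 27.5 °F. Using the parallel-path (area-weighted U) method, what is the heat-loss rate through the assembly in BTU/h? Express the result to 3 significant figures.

U_eff = 0.82/26.5 + 0.18/6.18 = 0.03094 + 0.02913 = 0.06007
R_eff = 1/U_eff = 16.65 ft²·°F·h/BTU
Q = 294 × (68.7 − 27.5) / 16.65 = 727.6 BTU/h

728 BTU/h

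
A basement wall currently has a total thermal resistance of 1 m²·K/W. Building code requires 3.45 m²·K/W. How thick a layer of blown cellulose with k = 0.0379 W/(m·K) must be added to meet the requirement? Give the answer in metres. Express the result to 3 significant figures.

ΔR = 3.45 − 1 = 2.45 m²·K/W
L = ΔR × k = 2.45 × 0.0379 = 0.09286 m

0.0929 m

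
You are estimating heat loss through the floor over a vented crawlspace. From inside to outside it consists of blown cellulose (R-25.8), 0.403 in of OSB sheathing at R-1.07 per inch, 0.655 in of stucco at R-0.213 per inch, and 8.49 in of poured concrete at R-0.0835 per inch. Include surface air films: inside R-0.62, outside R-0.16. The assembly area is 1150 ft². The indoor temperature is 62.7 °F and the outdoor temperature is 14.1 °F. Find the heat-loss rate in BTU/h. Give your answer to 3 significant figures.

2010 BTU/h

0.403 × 1.07 = 0.4312
0.655 × 0.213 = 0.1395
8.49 × 0.0835 = 0.7089
R_total = 0.62 + 25.8 + 0.4312 + 0.1395 + 0.7089 + 0.16 = 27.86 ft²·°F·h/BTU
Q = A·ΔT/R = 1150 × (62.7 − 14.1) / 27.86 = 2006 BTU/h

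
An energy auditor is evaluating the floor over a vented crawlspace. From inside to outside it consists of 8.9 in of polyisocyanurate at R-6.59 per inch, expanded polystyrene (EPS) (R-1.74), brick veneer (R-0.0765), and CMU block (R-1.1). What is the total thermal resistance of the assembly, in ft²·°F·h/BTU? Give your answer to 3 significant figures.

61.6 ft²·°F·h/BTU

8.9 × 6.59 = 58.65
R_total = 58.65 + 1.74 + 0.0765 + 1.1 = 61.57 ft²·°F·h/BTU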